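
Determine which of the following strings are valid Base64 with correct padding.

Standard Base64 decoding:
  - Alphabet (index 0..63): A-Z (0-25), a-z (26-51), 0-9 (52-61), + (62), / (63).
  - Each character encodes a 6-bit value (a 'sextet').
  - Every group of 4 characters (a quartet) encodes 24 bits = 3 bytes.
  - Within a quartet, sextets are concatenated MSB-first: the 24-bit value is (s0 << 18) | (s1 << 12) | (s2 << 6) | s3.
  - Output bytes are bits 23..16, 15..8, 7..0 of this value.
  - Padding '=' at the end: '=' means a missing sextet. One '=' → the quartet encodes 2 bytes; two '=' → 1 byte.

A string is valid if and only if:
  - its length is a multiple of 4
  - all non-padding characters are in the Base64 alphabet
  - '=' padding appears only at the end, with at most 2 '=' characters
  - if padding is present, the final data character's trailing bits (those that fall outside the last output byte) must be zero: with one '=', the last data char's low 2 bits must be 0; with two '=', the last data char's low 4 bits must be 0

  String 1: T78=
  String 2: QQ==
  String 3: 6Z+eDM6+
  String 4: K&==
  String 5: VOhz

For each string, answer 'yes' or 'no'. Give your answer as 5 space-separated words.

String 1: 'T78=' → valid
String 2: 'QQ==' → valid
String 3: '6Z+eDM6+' → valid
String 4: 'K&==' → invalid (bad char(s): ['&'])
String 5: 'VOhz' → valid

Answer: yes yes yes no yes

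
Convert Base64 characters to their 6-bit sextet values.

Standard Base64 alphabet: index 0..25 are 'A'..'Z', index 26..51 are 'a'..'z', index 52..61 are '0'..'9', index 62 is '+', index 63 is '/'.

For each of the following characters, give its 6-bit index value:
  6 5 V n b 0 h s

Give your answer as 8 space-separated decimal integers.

Answer: 58 57 21 39 27 52 33 44

Derivation:
'6': 0..9 range, 52 + ord('6') − ord('0') = 58
'5': 0..9 range, 52 + ord('5') − ord('0') = 57
'V': A..Z range, ord('V') − ord('A') = 21
'n': a..z range, 26 + ord('n') − ord('a') = 39
'b': a..z range, 26 + ord('b') − ord('a') = 27
'0': 0..9 range, 52 + ord('0') − ord('0') = 52
'h': a..z range, 26 + ord('h') − ord('a') = 33
's': a..z range, 26 + ord('s') − ord('a') = 44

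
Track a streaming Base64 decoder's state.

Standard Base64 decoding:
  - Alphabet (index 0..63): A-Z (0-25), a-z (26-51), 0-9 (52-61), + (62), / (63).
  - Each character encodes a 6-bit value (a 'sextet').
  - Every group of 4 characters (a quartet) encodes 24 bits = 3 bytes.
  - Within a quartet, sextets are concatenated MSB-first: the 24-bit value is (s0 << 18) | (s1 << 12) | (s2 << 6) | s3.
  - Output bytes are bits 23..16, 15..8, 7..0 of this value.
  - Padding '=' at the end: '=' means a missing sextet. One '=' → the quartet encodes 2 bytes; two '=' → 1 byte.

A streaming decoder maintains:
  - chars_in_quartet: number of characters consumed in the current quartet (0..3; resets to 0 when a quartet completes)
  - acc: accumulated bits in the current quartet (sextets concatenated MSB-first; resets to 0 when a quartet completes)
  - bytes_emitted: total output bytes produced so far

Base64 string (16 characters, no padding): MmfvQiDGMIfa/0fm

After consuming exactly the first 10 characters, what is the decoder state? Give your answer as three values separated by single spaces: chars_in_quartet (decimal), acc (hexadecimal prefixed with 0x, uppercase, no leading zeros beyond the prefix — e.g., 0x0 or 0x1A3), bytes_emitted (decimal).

After char 0 ('M'=12): chars_in_quartet=1 acc=0xC bytes_emitted=0
After char 1 ('m'=38): chars_in_quartet=2 acc=0x326 bytes_emitted=0
After char 2 ('f'=31): chars_in_quartet=3 acc=0xC99F bytes_emitted=0
After char 3 ('v'=47): chars_in_quartet=4 acc=0x3267EF -> emit 32 67 EF, reset; bytes_emitted=3
After char 4 ('Q'=16): chars_in_quartet=1 acc=0x10 bytes_emitted=3
After char 5 ('i'=34): chars_in_quartet=2 acc=0x422 bytes_emitted=3
After char 6 ('D'=3): chars_in_quartet=3 acc=0x10883 bytes_emitted=3
After char 7 ('G'=6): chars_in_quartet=4 acc=0x4220C6 -> emit 42 20 C6, reset; bytes_emitted=6
After char 8 ('M'=12): chars_in_quartet=1 acc=0xC bytes_emitted=6
After char 9 ('I'=8): chars_in_quartet=2 acc=0x308 bytes_emitted=6

Answer: 2 0x308 6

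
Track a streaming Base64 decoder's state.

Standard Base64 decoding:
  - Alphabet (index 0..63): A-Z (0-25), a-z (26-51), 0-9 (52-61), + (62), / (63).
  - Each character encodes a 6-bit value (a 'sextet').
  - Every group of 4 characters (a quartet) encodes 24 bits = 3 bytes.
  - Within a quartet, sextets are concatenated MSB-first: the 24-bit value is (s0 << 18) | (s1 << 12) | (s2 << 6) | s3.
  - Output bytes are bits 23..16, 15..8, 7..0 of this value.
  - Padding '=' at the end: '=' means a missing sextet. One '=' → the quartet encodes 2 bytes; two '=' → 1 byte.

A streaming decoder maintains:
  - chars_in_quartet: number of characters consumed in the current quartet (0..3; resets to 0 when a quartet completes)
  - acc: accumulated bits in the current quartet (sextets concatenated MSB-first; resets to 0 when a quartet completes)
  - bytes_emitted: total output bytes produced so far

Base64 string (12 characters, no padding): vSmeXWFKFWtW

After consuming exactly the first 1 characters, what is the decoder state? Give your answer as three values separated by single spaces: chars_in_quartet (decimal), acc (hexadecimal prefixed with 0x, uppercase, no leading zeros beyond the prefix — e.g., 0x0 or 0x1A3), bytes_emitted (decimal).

After char 0 ('v'=47): chars_in_quartet=1 acc=0x2F bytes_emitted=0

Answer: 1 0x2F 0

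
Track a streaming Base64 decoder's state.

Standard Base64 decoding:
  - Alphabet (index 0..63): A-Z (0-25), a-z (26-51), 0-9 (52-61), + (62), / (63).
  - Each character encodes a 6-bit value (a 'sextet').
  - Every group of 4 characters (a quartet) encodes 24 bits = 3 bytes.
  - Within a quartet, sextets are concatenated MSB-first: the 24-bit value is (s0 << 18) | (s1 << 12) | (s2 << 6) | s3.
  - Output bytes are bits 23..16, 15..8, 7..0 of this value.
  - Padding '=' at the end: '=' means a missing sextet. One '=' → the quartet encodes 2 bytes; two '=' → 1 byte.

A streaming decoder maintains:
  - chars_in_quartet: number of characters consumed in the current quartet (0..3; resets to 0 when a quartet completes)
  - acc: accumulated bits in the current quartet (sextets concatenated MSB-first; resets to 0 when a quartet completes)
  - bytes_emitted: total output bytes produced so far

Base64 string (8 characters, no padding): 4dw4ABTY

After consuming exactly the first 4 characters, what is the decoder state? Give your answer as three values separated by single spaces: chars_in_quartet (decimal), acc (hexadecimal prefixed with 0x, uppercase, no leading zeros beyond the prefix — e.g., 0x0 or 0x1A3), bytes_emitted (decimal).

After char 0 ('4'=56): chars_in_quartet=1 acc=0x38 bytes_emitted=0
After char 1 ('d'=29): chars_in_quartet=2 acc=0xE1D bytes_emitted=0
After char 2 ('w'=48): chars_in_quartet=3 acc=0x38770 bytes_emitted=0
After char 3 ('4'=56): chars_in_quartet=4 acc=0xE1DC38 -> emit E1 DC 38, reset; bytes_emitted=3

Answer: 0 0x0 3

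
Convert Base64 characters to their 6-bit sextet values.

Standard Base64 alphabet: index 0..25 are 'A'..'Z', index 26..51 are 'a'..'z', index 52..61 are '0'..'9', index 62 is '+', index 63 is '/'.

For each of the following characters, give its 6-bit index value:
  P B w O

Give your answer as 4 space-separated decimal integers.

'P': A..Z range, ord('P') − ord('A') = 15
'B': A..Z range, ord('B') − ord('A') = 1
'w': a..z range, 26 + ord('w') − ord('a') = 48
'O': A..Z range, ord('O') − ord('A') = 14

Answer: 15 1 48 14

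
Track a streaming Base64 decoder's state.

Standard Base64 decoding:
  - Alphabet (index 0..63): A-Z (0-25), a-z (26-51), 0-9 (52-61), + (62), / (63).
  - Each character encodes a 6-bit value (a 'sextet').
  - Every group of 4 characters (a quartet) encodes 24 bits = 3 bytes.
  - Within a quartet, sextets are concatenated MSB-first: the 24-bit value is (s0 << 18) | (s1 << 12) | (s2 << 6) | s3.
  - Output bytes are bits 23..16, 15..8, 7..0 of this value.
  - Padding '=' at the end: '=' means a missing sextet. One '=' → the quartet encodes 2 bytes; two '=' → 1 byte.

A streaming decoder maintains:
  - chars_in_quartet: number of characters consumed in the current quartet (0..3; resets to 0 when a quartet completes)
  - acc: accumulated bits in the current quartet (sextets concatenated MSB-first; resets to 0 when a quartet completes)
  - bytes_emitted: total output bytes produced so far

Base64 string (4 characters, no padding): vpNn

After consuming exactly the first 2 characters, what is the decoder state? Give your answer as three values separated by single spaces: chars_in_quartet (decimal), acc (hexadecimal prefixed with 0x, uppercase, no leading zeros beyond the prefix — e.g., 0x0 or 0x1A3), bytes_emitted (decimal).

Answer: 2 0xBE9 0

Derivation:
After char 0 ('v'=47): chars_in_quartet=1 acc=0x2F bytes_emitted=0
After char 1 ('p'=41): chars_in_quartet=2 acc=0xBE9 bytes_emitted=0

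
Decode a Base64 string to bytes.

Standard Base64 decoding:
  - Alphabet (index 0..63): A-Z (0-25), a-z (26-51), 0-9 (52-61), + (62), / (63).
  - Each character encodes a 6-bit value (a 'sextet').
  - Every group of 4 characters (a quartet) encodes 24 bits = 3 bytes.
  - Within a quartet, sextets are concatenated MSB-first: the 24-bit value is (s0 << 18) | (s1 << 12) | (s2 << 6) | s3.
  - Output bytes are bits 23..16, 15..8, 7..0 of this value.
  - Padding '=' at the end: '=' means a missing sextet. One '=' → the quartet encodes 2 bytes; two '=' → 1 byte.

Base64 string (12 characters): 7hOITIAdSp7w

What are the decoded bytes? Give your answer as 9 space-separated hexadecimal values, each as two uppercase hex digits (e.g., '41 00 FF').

After char 0 ('7'=59): chars_in_quartet=1 acc=0x3B bytes_emitted=0
After char 1 ('h'=33): chars_in_quartet=2 acc=0xEE1 bytes_emitted=0
After char 2 ('O'=14): chars_in_quartet=3 acc=0x3B84E bytes_emitted=0
After char 3 ('I'=8): chars_in_quartet=4 acc=0xEE1388 -> emit EE 13 88, reset; bytes_emitted=3
After char 4 ('T'=19): chars_in_quartet=1 acc=0x13 bytes_emitted=3
After char 5 ('I'=8): chars_in_quartet=2 acc=0x4C8 bytes_emitted=3
After char 6 ('A'=0): chars_in_quartet=3 acc=0x13200 bytes_emitted=3
After char 7 ('d'=29): chars_in_quartet=4 acc=0x4C801D -> emit 4C 80 1D, reset; bytes_emitted=6
After char 8 ('S'=18): chars_in_quartet=1 acc=0x12 bytes_emitted=6
After char 9 ('p'=41): chars_in_quartet=2 acc=0x4A9 bytes_emitted=6
After char 10 ('7'=59): chars_in_quartet=3 acc=0x12A7B bytes_emitted=6
After char 11 ('w'=48): chars_in_quartet=4 acc=0x4A9EF0 -> emit 4A 9E F0, reset; bytes_emitted=9

Answer: EE 13 88 4C 80 1D 4A 9E F0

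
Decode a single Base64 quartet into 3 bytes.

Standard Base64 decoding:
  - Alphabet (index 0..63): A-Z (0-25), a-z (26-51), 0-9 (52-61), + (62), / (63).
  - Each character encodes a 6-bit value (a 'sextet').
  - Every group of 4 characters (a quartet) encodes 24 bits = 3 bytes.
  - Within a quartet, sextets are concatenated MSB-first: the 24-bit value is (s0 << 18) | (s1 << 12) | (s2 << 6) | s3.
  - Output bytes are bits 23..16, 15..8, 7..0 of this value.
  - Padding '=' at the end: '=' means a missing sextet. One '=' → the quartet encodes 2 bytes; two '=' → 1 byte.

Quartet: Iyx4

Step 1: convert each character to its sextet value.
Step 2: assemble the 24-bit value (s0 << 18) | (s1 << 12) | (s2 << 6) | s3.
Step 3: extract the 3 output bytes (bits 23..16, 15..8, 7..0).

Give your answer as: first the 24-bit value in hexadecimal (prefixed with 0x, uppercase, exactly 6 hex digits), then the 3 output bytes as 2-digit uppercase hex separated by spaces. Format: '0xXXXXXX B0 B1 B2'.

Answer: 0x232C78 23 2C 78

Derivation:
Sextets: I=8, y=50, x=49, 4=56
24-bit: (8<<18) | (50<<12) | (49<<6) | 56
      = 0x200000 | 0x032000 | 0x000C40 | 0x000038
      = 0x232C78
Bytes: (v>>16)&0xFF=23, (v>>8)&0xFF=2C, v&0xFF=78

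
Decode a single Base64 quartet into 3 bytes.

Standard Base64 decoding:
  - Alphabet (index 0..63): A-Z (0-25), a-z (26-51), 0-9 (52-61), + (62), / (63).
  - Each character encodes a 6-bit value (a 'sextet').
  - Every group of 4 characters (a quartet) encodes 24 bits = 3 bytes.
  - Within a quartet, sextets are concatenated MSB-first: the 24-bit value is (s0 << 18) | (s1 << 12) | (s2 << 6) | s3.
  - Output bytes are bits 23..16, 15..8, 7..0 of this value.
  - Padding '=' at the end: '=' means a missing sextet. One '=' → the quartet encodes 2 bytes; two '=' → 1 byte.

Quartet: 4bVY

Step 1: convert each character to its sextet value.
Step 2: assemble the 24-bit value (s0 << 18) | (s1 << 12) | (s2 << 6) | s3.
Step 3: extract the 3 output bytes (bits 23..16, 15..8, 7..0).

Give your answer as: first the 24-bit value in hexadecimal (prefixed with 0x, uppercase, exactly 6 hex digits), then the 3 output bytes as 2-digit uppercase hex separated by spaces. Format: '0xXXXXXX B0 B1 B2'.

Answer: 0xE1B558 E1 B5 58

Derivation:
Sextets: 4=56, b=27, V=21, Y=24
24-bit: (56<<18) | (27<<12) | (21<<6) | 24
      = 0xE00000 | 0x01B000 | 0x000540 | 0x000018
      = 0xE1B558
Bytes: (v>>16)&0xFF=E1, (v>>8)&0xFF=B5, v&0xFF=58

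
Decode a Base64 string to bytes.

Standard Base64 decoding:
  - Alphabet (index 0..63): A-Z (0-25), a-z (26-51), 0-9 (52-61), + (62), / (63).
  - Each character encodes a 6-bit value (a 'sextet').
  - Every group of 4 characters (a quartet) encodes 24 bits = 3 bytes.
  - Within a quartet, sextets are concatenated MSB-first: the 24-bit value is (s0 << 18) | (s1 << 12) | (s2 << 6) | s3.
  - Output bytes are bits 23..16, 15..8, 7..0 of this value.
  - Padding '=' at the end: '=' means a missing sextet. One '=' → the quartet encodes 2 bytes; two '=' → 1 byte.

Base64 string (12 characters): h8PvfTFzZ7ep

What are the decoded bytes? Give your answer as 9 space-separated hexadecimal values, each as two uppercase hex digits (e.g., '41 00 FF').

Answer: 87 C3 EF 7D 31 73 67 B7 A9

Derivation:
After char 0 ('h'=33): chars_in_quartet=1 acc=0x21 bytes_emitted=0
After char 1 ('8'=60): chars_in_quartet=2 acc=0x87C bytes_emitted=0
After char 2 ('P'=15): chars_in_quartet=3 acc=0x21F0F bytes_emitted=0
After char 3 ('v'=47): chars_in_quartet=4 acc=0x87C3EF -> emit 87 C3 EF, reset; bytes_emitted=3
After char 4 ('f'=31): chars_in_quartet=1 acc=0x1F bytes_emitted=3
After char 5 ('T'=19): chars_in_quartet=2 acc=0x7D3 bytes_emitted=3
After char 6 ('F'=5): chars_in_quartet=3 acc=0x1F4C5 bytes_emitted=3
After char 7 ('z'=51): chars_in_quartet=4 acc=0x7D3173 -> emit 7D 31 73, reset; bytes_emitted=6
After char 8 ('Z'=25): chars_in_quartet=1 acc=0x19 bytes_emitted=6
After char 9 ('7'=59): chars_in_quartet=2 acc=0x67B bytes_emitted=6
After char 10 ('e'=30): chars_in_quartet=3 acc=0x19EDE bytes_emitted=6
After char 11 ('p'=41): chars_in_quartet=4 acc=0x67B7A9 -> emit 67 B7 A9, reset; bytes_emitted=9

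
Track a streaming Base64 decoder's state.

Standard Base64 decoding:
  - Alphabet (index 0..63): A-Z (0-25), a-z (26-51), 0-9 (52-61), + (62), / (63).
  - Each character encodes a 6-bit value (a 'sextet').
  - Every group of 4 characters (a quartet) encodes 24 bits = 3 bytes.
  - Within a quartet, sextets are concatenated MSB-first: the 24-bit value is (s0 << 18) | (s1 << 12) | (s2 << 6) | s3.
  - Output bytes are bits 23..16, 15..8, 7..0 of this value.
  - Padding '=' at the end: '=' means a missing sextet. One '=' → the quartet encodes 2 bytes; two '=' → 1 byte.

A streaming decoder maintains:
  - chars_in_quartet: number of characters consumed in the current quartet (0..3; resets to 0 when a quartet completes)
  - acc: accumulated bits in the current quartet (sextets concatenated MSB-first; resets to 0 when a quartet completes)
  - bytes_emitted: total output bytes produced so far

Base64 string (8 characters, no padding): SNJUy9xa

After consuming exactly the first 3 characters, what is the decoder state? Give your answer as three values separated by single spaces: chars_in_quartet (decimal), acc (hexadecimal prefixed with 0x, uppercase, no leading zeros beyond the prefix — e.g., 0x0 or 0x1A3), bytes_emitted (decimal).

Answer: 3 0x12349 0

Derivation:
After char 0 ('S'=18): chars_in_quartet=1 acc=0x12 bytes_emitted=0
After char 1 ('N'=13): chars_in_quartet=2 acc=0x48D bytes_emitted=0
After char 2 ('J'=9): chars_in_quartet=3 acc=0x12349 bytes_emitted=0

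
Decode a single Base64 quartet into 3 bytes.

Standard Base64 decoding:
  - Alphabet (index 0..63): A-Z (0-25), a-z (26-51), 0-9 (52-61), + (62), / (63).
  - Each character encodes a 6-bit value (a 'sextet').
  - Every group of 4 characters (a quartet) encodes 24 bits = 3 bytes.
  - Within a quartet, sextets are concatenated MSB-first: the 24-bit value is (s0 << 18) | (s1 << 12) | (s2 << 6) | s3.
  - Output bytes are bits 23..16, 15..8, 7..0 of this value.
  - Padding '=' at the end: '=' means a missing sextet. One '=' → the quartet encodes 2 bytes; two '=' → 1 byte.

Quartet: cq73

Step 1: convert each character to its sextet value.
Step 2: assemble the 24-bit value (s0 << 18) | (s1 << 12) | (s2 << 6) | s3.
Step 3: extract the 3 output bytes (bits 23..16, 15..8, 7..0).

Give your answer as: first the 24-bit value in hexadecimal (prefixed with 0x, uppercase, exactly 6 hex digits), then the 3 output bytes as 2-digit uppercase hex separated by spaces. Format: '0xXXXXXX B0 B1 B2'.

Sextets: c=28, q=42, 7=59, 3=55
24-bit: (28<<18) | (42<<12) | (59<<6) | 55
      = 0x700000 | 0x02A000 | 0x000EC0 | 0x000037
      = 0x72AEF7
Bytes: (v>>16)&0xFF=72, (v>>8)&0xFF=AE, v&0xFF=F7

Answer: 0x72AEF7 72 AE F7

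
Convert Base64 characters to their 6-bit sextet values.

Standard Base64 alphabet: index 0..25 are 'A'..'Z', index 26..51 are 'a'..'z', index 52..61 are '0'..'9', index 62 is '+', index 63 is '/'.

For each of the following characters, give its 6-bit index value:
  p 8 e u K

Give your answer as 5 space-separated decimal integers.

Answer: 41 60 30 46 10

Derivation:
'p': a..z range, 26 + ord('p') − ord('a') = 41
'8': 0..9 range, 52 + ord('8') − ord('0') = 60
'e': a..z range, 26 + ord('e') − ord('a') = 30
'u': a..z range, 26 + ord('u') − ord('a') = 46
'K': A..Z range, ord('K') − ord('A') = 10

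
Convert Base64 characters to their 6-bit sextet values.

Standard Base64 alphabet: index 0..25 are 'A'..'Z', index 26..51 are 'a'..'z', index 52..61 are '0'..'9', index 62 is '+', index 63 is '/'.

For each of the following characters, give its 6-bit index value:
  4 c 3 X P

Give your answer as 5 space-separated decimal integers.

'4': 0..9 range, 52 + ord('4') − ord('0') = 56
'c': a..z range, 26 + ord('c') − ord('a') = 28
'3': 0..9 range, 52 + ord('3') − ord('0') = 55
'X': A..Z range, ord('X') − ord('A') = 23
'P': A..Z range, ord('P') − ord('A') = 15

Answer: 56 28 55 23 15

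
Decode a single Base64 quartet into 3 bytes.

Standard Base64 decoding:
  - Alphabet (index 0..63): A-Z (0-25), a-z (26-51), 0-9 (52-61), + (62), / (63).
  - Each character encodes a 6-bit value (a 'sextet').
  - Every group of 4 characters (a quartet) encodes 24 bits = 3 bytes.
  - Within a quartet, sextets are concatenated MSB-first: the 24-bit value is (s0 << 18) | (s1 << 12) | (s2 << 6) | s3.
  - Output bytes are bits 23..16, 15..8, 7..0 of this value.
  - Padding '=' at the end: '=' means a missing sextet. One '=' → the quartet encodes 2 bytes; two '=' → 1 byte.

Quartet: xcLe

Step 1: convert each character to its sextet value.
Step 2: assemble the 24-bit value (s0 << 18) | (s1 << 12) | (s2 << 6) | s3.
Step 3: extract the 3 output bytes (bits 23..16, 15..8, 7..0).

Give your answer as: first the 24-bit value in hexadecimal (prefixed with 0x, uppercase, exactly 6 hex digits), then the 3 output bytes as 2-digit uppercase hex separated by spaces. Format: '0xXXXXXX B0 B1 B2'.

Answer: 0xC5C2DE C5 C2 DE

Derivation:
Sextets: x=49, c=28, L=11, e=30
24-bit: (49<<18) | (28<<12) | (11<<6) | 30
      = 0xC40000 | 0x01C000 | 0x0002C0 | 0x00001E
      = 0xC5C2DE
Bytes: (v>>16)&0xFF=C5, (v>>8)&0xFF=C2, v&0xFF=DE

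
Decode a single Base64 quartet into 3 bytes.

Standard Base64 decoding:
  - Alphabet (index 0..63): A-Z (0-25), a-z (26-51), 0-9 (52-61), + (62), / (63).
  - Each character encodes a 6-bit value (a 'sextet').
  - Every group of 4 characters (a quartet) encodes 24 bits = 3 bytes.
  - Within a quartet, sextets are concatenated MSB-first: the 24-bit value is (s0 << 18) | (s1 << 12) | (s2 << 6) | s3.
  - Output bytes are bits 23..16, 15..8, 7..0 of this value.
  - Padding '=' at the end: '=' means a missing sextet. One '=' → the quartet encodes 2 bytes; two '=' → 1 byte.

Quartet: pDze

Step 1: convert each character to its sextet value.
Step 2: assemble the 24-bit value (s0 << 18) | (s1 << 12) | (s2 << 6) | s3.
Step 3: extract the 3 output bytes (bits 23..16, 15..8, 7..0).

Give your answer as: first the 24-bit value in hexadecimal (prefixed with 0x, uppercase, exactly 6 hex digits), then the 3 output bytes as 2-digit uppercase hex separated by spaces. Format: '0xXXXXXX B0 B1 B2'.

Answer: 0xA43CDE A4 3C DE

Derivation:
Sextets: p=41, D=3, z=51, e=30
24-bit: (41<<18) | (3<<12) | (51<<6) | 30
      = 0xA40000 | 0x003000 | 0x000CC0 | 0x00001E
      = 0xA43CDE
Bytes: (v>>16)&0xFF=A4, (v>>8)&0xFF=3C, v&0xFF=DE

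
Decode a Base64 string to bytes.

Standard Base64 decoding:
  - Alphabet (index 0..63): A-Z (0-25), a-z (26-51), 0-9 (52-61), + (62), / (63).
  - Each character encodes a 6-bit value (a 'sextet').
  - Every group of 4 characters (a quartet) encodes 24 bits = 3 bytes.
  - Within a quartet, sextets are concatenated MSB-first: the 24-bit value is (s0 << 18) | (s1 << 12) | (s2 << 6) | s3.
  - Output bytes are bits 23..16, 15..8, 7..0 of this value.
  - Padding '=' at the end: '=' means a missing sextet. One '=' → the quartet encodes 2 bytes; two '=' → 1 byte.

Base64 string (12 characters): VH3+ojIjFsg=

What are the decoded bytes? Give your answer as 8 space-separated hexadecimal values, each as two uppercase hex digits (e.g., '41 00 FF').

Answer: 54 7D FE A2 32 23 16 C8

Derivation:
After char 0 ('V'=21): chars_in_quartet=1 acc=0x15 bytes_emitted=0
After char 1 ('H'=7): chars_in_quartet=2 acc=0x547 bytes_emitted=0
After char 2 ('3'=55): chars_in_quartet=3 acc=0x151F7 bytes_emitted=0
After char 3 ('+'=62): chars_in_quartet=4 acc=0x547DFE -> emit 54 7D FE, reset; bytes_emitted=3
After char 4 ('o'=40): chars_in_quartet=1 acc=0x28 bytes_emitted=3
After char 5 ('j'=35): chars_in_quartet=2 acc=0xA23 bytes_emitted=3
After char 6 ('I'=8): chars_in_quartet=3 acc=0x288C8 bytes_emitted=3
After char 7 ('j'=35): chars_in_quartet=4 acc=0xA23223 -> emit A2 32 23, reset; bytes_emitted=6
After char 8 ('F'=5): chars_in_quartet=1 acc=0x5 bytes_emitted=6
After char 9 ('s'=44): chars_in_quartet=2 acc=0x16C bytes_emitted=6
After char 10 ('g'=32): chars_in_quartet=3 acc=0x5B20 bytes_emitted=6
Padding '=': partial quartet acc=0x5B20 -> emit 16 C8; bytes_emitted=8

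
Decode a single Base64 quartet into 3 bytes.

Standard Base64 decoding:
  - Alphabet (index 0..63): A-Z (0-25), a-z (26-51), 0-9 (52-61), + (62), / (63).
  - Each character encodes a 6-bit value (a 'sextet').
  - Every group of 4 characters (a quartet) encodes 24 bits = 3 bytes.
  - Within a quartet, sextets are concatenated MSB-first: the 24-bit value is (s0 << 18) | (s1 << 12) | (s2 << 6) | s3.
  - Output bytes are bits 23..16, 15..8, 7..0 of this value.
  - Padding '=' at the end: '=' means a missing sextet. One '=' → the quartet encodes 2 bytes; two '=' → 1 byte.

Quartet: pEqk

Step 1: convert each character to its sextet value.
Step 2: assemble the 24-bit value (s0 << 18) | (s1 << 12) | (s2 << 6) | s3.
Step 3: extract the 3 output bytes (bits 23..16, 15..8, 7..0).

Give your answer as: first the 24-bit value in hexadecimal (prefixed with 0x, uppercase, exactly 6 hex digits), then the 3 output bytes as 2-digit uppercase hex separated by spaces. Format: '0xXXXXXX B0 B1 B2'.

Answer: 0xA44AA4 A4 4A A4

Derivation:
Sextets: p=41, E=4, q=42, k=36
24-bit: (41<<18) | (4<<12) | (42<<6) | 36
      = 0xA40000 | 0x004000 | 0x000A80 | 0x000024
      = 0xA44AA4
Bytes: (v>>16)&0xFF=A4, (v>>8)&0xFF=4A, v&0xFF=A4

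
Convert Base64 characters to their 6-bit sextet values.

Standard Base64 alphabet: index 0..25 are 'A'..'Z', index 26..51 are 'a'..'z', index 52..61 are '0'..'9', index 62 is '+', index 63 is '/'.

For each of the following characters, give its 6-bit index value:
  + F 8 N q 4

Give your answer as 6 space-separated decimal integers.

'+': index 62
'F': A..Z range, ord('F') − ord('A') = 5
'8': 0..9 range, 52 + ord('8') − ord('0') = 60
'N': A..Z range, ord('N') − ord('A') = 13
'q': a..z range, 26 + ord('q') − ord('a') = 42
'4': 0..9 range, 52 + ord('4') − ord('0') = 56

Answer: 62 5 60 13 42 56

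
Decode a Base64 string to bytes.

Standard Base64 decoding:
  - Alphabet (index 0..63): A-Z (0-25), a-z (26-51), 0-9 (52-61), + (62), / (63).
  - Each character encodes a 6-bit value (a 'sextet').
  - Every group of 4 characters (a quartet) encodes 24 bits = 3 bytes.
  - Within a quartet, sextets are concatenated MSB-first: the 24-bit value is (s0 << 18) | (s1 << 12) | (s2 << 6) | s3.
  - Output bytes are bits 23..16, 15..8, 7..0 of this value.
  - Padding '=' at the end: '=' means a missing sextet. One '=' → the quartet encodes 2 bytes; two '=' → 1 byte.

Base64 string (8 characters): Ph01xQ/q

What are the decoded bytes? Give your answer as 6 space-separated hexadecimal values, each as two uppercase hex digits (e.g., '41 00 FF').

Answer: 3E 1D 35 C5 0F EA

Derivation:
After char 0 ('P'=15): chars_in_quartet=1 acc=0xF bytes_emitted=0
After char 1 ('h'=33): chars_in_quartet=2 acc=0x3E1 bytes_emitted=0
After char 2 ('0'=52): chars_in_quartet=3 acc=0xF874 bytes_emitted=0
After char 3 ('1'=53): chars_in_quartet=4 acc=0x3E1D35 -> emit 3E 1D 35, reset; bytes_emitted=3
After char 4 ('x'=49): chars_in_quartet=1 acc=0x31 bytes_emitted=3
After char 5 ('Q'=16): chars_in_quartet=2 acc=0xC50 bytes_emitted=3
After char 6 ('/'=63): chars_in_quartet=3 acc=0x3143F bytes_emitted=3
After char 7 ('q'=42): chars_in_quartet=4 acc=0xC50FEA -> emit C5 0F EA, reset; bytes_emitted=6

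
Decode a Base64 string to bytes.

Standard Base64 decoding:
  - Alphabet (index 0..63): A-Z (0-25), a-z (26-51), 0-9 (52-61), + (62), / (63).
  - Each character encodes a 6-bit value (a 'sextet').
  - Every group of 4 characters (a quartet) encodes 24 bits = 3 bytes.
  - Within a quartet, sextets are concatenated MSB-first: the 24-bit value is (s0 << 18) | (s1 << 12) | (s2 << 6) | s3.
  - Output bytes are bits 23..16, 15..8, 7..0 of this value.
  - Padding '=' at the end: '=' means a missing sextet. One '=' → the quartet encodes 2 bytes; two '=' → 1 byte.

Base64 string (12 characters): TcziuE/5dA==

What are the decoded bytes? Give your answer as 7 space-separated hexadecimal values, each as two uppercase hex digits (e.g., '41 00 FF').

After char 0 ('T'=19): chars_in_quartet=1 acc=0x13 bytes_emitted=0
After char 1 ('c'=28): chars_in_quartet=2 acc=0x4DC bytes_emitted=0
After char 2 ('z'=51): chars_in_quartet=3 acc=0x13733 bytes_emitted=0
After char 3 ('i'=34): chars_in_quartet=4 acc=0x4DCCE2 -> emit 4D CC E2, reset; bytes_emitted=3
After char 4 ('u'=46): chars_in_quartet=1 acc=0x2E bytes_emitted=3
After char 5 ('E'=4): chars_in_quartet=2 acc=0xB84 bytes_emitted=3
After char 6 ('/'=63): chars_in_quartet=3 acc=0x2E13F bytes_emitted=3
After char 7 ('5'=57): chars_in_quartet=4 acc=0xB84FF9 -> emit B8 4F F9, reset; bytes_emitted=6
After char 8 ('d'=29): chars_in_quartet=1 acc=0x1D bytes_emitted=6
After char 9 ('A'=0): chars_in_quartet=2 acc=0x740 bytes_emitted=6
Padding '==': partial quartet acc=0x740 -> emit 74; bytes_emitted=7

Answer: 4D CC E2 B8 4F F9 74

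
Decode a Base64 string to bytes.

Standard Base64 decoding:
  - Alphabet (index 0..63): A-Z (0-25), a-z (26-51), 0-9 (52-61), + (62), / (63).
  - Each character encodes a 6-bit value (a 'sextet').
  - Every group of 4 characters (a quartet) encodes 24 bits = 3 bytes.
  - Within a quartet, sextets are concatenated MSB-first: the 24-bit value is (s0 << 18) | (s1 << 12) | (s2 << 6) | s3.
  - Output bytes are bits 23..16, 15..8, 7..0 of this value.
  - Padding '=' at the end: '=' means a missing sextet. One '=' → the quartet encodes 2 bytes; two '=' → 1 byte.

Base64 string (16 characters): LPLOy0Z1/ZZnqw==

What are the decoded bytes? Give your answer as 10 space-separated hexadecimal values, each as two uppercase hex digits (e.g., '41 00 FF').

After char 0 ('L'=11): chars_in_quartet=1 acc=0xB bytes_emitted=0
After char 1 ('P'=15): chars_in_quartet=2 acc=0x2CF bytes_emitted=0
After char 2 ('L'=11): chars_in_quartet=3 acc=0xB3CB bytes_emitted=0
After char 3 ('O'=14): chars_in_quartet=4 acc=0x2CF2CE -> emit 2C F2 CE, reset; bytes_emitted=3
After char 4 ('y'=50): chars_in_quartet=1 acc=0x32 bytes_emitted=3
After char 5 ('0'=52): chars_in_quartet=2 acc=0xCB4 bytes_emitted=3
After char 6 ('Z'=25): chars_in_quartet=3 acc=0x32D19 bytes_emitted=3
After char 7 ('1'=53): chars_in_quartet=4 acc=0xCB4675 -> emit CB 46 75, reset; bytes_emitted=6
After char 8 ('/'=63): chars_in_quartet=1 acc=0x3F bytes_emitted=6
After char 9 ('Z'=25): chars_in_quartet=2 acc=0xFD9 bytes_emitted=6
After char 10 ('Z'=25): chars_in_quartet=3 acc=0x3F659 bytes_emitted=6
After char 11 ('n'=39): chars_in_quartet=4 acc=0xFD9667 -> emit FD 96 67, reset; bytes_emitted=9
After char 12 ('q'=42): chars_in_quartet=1 acc=0x2A bytes_emitted=9
After char 13 ('w'=48): chars_in_quartet=2 acc=0xAB0 bytes_emitted=9
Padding '==': partial quartet acc=0xAB0 -> emit AB; bytes_emitted=10

Answer: 2C F2 CE CB 46 75 FD 96 67 AB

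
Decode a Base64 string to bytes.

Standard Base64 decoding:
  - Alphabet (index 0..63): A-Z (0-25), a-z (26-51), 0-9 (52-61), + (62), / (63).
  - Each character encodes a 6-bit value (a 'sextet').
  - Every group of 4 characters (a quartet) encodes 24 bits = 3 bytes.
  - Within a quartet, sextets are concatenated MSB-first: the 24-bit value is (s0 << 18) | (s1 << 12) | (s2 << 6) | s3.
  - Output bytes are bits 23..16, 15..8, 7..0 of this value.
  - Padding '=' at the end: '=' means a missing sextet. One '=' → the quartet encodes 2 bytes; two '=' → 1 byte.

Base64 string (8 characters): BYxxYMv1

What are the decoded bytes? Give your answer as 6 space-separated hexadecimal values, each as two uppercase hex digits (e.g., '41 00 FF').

After char 0 ('B'=1): chars_in_quartet=1 acc=0x1 bytes_emitted=0
After char 1 ('Y'=24): chars_in_quartet=2 acc=0x58 bytes_emitted=0
After char 2 ('x'=49): chars_in_quartet=3 acc=0x1631 bytes_emitted=0
After char 3 ('x'=49): chars_in_quartet=4 acc=0x58C71 -> emit 05 8C 71, reset; bytes_emitted=3
After char 4 ('Y'=24): chars_in_quartet=1 acc=0x18 bytes_emitted=3
After char 5 ('M'=12): chars_in_quartet=2 acc=0x60C bytes_emitted=3
After char 6 ('v'=47): chars_in_quartet=3 acc=0x1832F bytes_emitted=3
After char 7 ('1'=53): chars_in_quartet=4 acc=0x60CBF5 -> emit 60 CB F5, reset; bytes_emitted=6

Answer: 05 8C 71 60 CB F5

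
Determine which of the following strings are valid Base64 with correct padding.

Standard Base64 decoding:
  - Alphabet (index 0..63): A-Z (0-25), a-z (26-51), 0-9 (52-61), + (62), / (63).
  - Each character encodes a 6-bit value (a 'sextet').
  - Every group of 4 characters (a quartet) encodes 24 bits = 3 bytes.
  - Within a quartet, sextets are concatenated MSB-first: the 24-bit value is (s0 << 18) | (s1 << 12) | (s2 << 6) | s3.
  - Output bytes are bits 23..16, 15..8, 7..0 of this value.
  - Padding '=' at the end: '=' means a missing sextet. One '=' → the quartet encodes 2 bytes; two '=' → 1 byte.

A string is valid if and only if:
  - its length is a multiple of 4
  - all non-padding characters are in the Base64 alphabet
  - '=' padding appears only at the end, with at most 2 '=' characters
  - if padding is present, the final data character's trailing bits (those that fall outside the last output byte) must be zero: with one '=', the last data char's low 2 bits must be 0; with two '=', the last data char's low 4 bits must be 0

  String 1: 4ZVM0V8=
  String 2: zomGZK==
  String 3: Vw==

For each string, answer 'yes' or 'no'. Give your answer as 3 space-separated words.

Answer: yes no yes

Derivation:
String 1: '4ZVM0V8=' → valid
String 2: 'zomGZK==' → invalid (bad trailing bits)
String 3: 'Vw==' → valid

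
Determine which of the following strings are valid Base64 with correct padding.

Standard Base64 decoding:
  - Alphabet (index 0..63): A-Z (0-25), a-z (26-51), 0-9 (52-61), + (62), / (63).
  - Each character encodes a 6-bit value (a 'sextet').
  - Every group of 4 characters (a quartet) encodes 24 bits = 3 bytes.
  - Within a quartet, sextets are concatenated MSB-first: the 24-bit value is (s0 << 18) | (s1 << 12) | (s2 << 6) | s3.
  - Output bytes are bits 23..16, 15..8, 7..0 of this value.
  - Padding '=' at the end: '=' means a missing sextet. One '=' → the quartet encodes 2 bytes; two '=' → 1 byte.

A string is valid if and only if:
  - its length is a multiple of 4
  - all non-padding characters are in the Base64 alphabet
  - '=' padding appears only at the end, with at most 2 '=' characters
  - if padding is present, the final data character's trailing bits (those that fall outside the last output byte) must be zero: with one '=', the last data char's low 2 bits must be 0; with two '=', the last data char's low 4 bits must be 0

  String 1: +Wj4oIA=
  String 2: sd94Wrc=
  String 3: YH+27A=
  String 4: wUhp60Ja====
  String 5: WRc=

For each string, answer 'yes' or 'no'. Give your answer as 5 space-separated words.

String 1: '+Wj4oIA=' → valid
String 2: 'sd94Wrc=' → valid
String 3: 'YH+27A=' → invalid (len=7 not mult of 4)
String 4: 'wUhp60Ja====' → invalid (4 pad chars (max 2))
String 5: 'WRc=' → valid

Answer: yes yes no no yes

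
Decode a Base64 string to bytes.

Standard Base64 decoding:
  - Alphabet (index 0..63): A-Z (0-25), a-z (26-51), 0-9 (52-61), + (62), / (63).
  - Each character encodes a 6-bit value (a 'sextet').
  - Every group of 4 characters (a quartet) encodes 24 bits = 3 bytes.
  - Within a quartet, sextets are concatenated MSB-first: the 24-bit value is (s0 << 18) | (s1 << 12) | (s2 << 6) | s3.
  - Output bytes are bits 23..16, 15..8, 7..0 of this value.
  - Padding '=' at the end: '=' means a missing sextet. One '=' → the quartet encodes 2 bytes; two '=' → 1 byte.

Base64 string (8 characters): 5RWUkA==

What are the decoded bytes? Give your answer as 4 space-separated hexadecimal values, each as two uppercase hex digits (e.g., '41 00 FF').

Answer: E5 15 94 90

Derivation:
After char 0 ('5'=57): chars_in_quartet=1 acc=0x39 bytes_emitted=0
After char 1 ('R'=17): chars_in_quartet=2 acc=0xE51 bytes_emitted=0
After char 2 ('W'=22): chars_in_quartet=3 acc=0x39456 bytes_emitted=0
After char 3 ('U'=20): chars_in_quartet=4 acc=0xE51594 -> emit E5 15 94, reset; bytes_emitted=3
After char 4 ('k'=36): chars_in_quartet=1 acc=0x24 bytes_emitted=3
After char 5 ('A'=0): chars_in_quartet=2 acc=0x900 bytes_emitted=3
Padding '==': partial quartet acc=0x900 -> emit 90; bytes_emitted=4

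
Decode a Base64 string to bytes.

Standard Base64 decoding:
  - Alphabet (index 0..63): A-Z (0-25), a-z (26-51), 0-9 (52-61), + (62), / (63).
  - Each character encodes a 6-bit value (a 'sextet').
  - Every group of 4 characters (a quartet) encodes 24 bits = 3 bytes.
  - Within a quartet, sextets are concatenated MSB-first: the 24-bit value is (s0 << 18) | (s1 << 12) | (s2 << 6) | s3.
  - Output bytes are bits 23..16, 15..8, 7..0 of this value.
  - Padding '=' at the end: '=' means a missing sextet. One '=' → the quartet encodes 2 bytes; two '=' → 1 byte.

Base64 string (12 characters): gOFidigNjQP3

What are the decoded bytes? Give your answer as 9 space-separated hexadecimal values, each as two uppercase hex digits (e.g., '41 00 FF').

After char 0 ('g'=32): chars_in_quartet=1 acc=0x20 bytes_emitted=0
After char 1 ('O'=14): chars_in_quartet=2 acc=0x80E bytes_emitted=0
After char 2 ('F'=5): chars_in_quartet=3 acc=0x20385 bytes_emitted=0
After char 3 ('i'=34): chars_in_quartet=4 acc=0x80E162 -> emit 80 E1 62, reset; bytes_emitted=3
After char 4 ('d'=29): chars_in_quartet=1 acc=0x1D bytes_emitted=3
After char 5 ('i'=34): chars_in_quartet=2 acc=0x762 bytes_emitted=3
After char 6 ('g'=32): chars_in_quartet=3 acc=0x1D8A0 bytes_emitted=3
After char 7 ('N'=13): chars_in_quartet=4 acc=0x76280D -> emit 76 28 0D, reset; bytes_emitted=6
After char 8 ('j'=35): chars_in_quartet=1 acc=0x23 bytes_emitted=6
After char 9 ('Q'=16): chars_in_quartet=2 acc=0x8D0 bytes_emitted=6
After char 10 ('P'=15): chars_in_quartet=3 acc=0x2340F bytes_emitted=6
After char 11 ('3'=55): chars_in_quartet=4 acc=0x8D03F7 -> emit 8D 03 F7, reset; bytes_emitted=9

Answer: 80 E1 62 76 28 0D 8D 03 F7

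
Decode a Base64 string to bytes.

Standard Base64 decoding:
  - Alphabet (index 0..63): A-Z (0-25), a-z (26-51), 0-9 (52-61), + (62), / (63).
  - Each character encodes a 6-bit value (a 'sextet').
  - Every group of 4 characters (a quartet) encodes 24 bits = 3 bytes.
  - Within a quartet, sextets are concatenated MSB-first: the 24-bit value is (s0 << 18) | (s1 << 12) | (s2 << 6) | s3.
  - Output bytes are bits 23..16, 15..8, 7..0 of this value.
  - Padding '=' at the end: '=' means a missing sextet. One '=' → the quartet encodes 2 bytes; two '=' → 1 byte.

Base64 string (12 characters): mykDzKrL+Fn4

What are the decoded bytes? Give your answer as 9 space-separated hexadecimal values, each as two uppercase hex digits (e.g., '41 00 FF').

After char 0 ('m'=38): chars_in_quartet=1 acc=0x26 bytes_emitted=0
After char 1 ('y'=50): chars_in_quartet=2 acc=0x9B2 bytes_emitted=0
After char 2 ('k'=36): chars_in_quartet=3 acc=0x26CA4 bytes_emitted=0
After char 3 ('D'=3): chars_in_quartet=4 acc=0x9B2903 -> emit 9B 29 03, reset; bytes_emitted=3
After char 4 ('z'=51): chars_in_quartet=1 acc=0x33 bytes_emitted=3
After char 5 ('K'=10): chars_in_quartet=2 acc=0xCCA bytes_emitted=3
After char 6 ('r'=43): chars_in_quartet=3 acc=0x332AB bytes_emitted=3
After char 7 ('L'=11): chars_in_quartet=4 acc=0xCCAACB -> emit CC AA CB, reset; bytes_emitted=6
After char 8 ('+'=62): chars_in_quartet=1 acc=0x3E bytes_emitted=6
After char 9 ('F'=5): chars_in_quartet=2 acc=0xF85 bytes_emitted=6
After char 10 ('n'=39): chars_in_quartet=3 acc=0x3E167 bytes_emitted=6
After char 11 ('4'=56): chars_in_quartet=4 acc=0xF859F8 -> emit F8 59 F8, reset; bytes_emitted=9

Answer: 9B 29 03 CC AA CB F8 59 F8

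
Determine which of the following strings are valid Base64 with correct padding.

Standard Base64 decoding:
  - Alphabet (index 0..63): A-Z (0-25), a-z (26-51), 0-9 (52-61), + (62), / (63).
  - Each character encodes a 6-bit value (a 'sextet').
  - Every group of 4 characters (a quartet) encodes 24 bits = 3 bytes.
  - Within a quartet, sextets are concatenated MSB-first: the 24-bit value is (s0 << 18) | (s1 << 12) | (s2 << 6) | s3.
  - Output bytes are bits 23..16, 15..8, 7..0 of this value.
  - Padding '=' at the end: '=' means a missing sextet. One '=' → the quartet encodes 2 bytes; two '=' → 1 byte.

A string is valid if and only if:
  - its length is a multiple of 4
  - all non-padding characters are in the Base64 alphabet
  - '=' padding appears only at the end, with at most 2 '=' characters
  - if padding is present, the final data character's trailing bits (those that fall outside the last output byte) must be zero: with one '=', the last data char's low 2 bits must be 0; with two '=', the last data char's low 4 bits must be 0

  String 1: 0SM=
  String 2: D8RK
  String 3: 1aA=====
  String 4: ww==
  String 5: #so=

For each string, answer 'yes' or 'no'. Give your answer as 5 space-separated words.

Answer: yes yes no yes no

Derivation:
String 1: '0SM=' → valid
String 2: 'D8RK' → valid
String 3: '1aA=====' → invalid (5 pad chars (max 2))
String 4: 'ww==' → valid
String 5: '#so=' → invalid (bad char(s): ['#'])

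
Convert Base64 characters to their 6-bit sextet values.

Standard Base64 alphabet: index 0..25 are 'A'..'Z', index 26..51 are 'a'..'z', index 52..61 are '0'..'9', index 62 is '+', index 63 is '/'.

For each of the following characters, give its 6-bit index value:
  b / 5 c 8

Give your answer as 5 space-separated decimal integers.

Answer: 27 63 57 28 60

Derivation:
'b': a..z range, 26 + ord('b') − ord('a') = 27
'/': index 63
'5': 0..9 range, 52 + ord('5') − ord('0') = 57
'c': a..z range, 26 + ord('c') − ord('a') = 28
'8': 0..9 range, 52 + ord('8') − ord('0') = 60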